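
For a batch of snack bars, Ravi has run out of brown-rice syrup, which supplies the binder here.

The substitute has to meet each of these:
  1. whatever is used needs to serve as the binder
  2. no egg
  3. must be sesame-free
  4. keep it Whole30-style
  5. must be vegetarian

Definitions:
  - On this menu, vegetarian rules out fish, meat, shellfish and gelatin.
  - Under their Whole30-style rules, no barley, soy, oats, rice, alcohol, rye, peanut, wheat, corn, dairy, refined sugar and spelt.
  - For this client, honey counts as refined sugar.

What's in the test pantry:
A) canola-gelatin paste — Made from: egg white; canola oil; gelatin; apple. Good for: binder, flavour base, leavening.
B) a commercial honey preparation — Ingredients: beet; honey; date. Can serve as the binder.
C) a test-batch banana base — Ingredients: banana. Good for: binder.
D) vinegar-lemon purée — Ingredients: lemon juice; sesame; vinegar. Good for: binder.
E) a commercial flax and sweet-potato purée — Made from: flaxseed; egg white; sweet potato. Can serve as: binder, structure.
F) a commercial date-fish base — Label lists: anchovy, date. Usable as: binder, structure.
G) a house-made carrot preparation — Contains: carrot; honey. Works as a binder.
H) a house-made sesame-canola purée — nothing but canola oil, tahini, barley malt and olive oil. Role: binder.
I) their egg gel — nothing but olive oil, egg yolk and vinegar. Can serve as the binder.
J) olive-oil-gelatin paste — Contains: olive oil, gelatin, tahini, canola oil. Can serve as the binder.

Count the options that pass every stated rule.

A: has gelatin, so not vegetarian; has egg white, so not egg-free — out
B: has honey, so not Whole30-style — reject
C: all constraints satisfied — valid
D: has sesame, so not sesame-free — no
E: has egg white, so not egg-free — no
F: has anchovy, so not vegetarian — reject
G: has honey, so not Whole30-style — reject
H: has barley malt, so not Whole30-style; has tahini, so not sesame-free — no
I: has egg yolk, so not egg-free — out
J: has gelatin, so not vegetarian; has tahini, so not sesame-free — no

1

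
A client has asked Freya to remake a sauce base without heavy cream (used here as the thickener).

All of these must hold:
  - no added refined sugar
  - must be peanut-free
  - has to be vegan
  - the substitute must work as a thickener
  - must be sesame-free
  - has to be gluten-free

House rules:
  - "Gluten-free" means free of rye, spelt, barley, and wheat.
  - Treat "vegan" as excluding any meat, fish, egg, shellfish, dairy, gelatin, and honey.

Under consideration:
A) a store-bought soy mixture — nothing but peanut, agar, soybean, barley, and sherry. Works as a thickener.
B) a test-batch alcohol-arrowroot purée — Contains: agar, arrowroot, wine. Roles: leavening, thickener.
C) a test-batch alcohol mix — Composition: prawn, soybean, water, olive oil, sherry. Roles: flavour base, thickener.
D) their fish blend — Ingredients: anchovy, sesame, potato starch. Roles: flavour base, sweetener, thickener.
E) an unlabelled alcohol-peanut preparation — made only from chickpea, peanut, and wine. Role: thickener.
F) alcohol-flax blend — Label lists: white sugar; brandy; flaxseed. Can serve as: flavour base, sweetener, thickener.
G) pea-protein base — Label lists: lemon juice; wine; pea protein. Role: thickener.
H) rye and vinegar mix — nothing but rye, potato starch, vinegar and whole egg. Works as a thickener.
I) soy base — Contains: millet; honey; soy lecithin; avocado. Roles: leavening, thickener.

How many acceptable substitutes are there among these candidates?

2

A: has barley, so not gluten-free; has peanut, so not peanut-free — out
B: works as a thickener, gluten-free, vegan — OK
C: has prawn, so not vegan — out
D: has anchovy, so not vegan; has sesame, so not sesame-free — out
E: has peanut, so not peanut-free — no
F: has white sugar, so not no-added-sugar — out
G: works as a thickener, no sesame, no refined sugar — valid
H: has rye, so not gluten-free; has whole egg, so not vegan — no
I: has honey, so not vegan — out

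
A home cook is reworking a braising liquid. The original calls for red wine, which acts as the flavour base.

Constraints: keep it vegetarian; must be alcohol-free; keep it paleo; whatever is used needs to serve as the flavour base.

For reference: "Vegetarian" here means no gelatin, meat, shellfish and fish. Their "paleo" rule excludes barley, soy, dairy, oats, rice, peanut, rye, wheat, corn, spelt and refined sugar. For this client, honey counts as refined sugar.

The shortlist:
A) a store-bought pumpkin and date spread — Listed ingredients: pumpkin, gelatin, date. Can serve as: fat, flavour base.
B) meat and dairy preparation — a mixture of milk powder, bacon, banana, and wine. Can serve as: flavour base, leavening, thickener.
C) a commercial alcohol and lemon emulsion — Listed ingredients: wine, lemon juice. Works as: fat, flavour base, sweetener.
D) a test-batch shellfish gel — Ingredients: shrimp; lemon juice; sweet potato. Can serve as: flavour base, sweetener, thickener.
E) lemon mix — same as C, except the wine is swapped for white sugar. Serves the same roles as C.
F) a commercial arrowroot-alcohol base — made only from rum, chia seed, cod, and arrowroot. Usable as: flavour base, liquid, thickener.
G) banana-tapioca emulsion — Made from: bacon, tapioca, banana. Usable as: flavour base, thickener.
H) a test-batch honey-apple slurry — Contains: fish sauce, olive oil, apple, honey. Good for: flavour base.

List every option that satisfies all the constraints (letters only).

none

A: has gelatin, so not vegetarian — reject
B: has bacon, so not vegetarian; has milk powder, so not paleo (and 1 more) — no
C: has wine, so not alcohol-free — no
D: has shrimp, so not vegetarian — no
E: has white sugar, so not paleo — out
F: has cod, so not vegetarian; has rum, so not alcohol-free — out
G: has bacon, so not vegetarian — reject
H: has fish sauce, so not vegetarian; has honey, so not paleo — no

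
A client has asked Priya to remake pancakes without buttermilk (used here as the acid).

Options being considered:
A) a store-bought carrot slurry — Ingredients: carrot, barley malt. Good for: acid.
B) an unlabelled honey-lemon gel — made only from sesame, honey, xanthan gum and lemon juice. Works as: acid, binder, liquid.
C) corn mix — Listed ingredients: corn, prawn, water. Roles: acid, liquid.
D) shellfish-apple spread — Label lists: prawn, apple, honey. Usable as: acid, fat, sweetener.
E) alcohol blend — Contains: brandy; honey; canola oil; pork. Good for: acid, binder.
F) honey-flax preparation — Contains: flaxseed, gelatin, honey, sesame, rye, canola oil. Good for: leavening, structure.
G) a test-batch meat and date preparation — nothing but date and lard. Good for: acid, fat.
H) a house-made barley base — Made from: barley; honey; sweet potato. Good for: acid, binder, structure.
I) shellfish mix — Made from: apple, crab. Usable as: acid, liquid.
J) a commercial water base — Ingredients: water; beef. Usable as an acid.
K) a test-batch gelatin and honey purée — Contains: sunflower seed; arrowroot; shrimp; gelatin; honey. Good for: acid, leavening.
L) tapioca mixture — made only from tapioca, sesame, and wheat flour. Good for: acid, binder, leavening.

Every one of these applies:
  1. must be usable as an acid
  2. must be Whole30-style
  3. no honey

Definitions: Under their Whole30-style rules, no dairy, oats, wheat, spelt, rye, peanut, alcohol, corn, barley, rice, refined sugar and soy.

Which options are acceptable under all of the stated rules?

A: has barley malt, so not Whole30-style — out
B: has honey, so not honey-free — out
C: has corn, so not Whole30-style — out
D: has honey, so not honey-free — no
E: has brandy, so not Whole30-style; has honey, so not honey-free — out
F: not usable as an acid; has rye, so not Whole30-style (and 1 more) — no
G: works as an acid, no honey, Whole30-style — OK
H: has barley, so not Whole30-style; has honey, so not honey-free — reject
I: no honey, Whole30-style — OK
J: every rule checks out — valid
K: has honey, so not honey-free — reject
L: has wheat flour, so not Whole30-style — out

G, I, J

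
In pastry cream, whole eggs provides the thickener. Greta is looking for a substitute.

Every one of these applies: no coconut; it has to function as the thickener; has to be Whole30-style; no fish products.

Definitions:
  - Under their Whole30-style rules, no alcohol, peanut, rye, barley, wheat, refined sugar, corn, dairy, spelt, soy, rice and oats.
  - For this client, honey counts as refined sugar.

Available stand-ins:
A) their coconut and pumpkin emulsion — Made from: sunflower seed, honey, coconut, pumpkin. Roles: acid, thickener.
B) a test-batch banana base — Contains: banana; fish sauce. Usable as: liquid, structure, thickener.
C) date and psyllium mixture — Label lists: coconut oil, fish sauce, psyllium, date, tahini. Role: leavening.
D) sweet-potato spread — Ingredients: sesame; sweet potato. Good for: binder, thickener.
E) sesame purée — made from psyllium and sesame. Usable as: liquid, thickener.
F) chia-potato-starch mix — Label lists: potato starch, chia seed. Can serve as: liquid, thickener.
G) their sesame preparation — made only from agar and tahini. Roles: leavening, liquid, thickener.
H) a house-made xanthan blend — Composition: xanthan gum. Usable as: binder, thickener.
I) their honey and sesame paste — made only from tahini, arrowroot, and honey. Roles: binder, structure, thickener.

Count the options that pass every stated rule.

A: has honey, so not Whole30-style; has coconut, so not coconut-free — out
B: has fish sauce, so not fish-free — out
C: not usable as a thickener; has fish sauce, so not fish-free (and 1 more) — out
D: only sesame and sweet potato; none excluded — keep
E: works as a thickener, Whole30-style, no fish — keep
F: no fish, Whole30-style — OK
G: no coconut, Whole30-style — valid
H: nothing on the exclusion list — valid
I: has honey, so not Whole30-style — reject

5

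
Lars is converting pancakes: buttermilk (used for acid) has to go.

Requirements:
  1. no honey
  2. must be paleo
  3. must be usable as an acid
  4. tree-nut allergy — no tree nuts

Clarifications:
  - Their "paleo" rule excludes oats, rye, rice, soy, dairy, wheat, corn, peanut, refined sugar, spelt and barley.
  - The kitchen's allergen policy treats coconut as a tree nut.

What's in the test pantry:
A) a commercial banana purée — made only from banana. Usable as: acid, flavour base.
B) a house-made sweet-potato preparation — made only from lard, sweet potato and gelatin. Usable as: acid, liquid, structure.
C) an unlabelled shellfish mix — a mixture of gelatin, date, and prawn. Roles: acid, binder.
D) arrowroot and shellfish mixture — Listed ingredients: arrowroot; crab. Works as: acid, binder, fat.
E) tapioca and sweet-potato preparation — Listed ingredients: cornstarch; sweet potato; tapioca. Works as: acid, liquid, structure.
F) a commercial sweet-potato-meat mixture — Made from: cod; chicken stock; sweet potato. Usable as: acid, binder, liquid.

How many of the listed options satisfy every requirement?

5

A: only banana; none excluded — valid
B: only gelatin, lard and sweet potato; none excluded — valid
C: all constraints satisfied — valid
D: only crab and arrowroot; none excluded — keep
E: has cornstarch, so not paleo — reject
F: works as an acid, paleo, tree-nut-free — valid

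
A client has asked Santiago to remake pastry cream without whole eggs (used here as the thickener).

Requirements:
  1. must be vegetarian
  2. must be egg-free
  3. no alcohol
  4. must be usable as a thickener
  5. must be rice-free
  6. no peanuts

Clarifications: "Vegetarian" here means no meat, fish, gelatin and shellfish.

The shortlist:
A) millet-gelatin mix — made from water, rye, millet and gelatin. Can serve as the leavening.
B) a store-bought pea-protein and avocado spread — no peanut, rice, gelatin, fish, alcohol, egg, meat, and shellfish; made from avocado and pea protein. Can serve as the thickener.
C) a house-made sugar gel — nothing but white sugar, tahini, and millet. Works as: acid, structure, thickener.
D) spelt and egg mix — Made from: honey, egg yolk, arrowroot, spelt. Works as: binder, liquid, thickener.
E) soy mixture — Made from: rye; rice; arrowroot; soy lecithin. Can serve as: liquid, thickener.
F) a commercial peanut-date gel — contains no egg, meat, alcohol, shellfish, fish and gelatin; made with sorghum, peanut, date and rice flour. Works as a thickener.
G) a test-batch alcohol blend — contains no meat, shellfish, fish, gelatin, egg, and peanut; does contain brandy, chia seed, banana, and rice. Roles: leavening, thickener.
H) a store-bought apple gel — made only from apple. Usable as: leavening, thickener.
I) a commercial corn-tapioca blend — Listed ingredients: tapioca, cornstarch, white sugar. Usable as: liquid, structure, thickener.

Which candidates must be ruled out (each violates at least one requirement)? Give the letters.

A: not usable as a thickener; has gelatin, so not vegetarian — out
B: no rice, no egg — keep
C: every rule checks out — OK
D: has egg yolk, so not egg-free — reject
E: has rice, so not rice-free — reject
F: has rice flour, so not rice-free; has peanut, so not peanut-free — reject
G: has rice, so not rice-free; has brandy, so not alcohol-free — no
H: works as a thickener, no alcohol, no peanut — valid
I: nothing on the exclusion list — OK

A, D, E, F, G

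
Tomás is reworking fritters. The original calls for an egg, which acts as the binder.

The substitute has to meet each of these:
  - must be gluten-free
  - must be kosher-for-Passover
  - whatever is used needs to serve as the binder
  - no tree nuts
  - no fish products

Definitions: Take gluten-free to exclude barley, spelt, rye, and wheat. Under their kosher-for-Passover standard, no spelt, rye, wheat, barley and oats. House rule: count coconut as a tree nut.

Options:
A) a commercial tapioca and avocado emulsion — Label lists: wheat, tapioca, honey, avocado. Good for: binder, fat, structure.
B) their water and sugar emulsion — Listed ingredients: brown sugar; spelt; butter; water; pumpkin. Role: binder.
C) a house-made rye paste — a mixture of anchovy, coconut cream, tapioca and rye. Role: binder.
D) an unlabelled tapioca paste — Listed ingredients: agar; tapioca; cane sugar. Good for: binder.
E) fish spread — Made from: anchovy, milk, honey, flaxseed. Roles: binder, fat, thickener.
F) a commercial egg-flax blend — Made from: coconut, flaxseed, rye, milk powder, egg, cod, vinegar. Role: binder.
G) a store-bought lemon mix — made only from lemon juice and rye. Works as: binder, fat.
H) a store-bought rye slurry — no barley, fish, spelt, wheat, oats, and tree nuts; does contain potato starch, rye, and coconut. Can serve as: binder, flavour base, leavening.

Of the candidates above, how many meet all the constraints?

1

A: has wheat, so not gluten-free; has wheat, so not kosher-for-Passover — no
B: has spelt, so not gluten-free; has spelt, so not kosher-for-Passover — no
C: has rye, so not gluten-free; has rye, so not kosher-for-Passover (and 2 more) — no
D: works as a binder, no fish, gluten-free — OK
E: has anchovy, so not fish-free — no
F: has rye, so not gluten-free; has rye, so not kosher-for-Passover (and 2 more) — reject
G: has rye, so not gluten-free; has rye, so not kosher-for-Passover — reject
H: has rye, so not gluten-free; has rye, so not kosher-for-Passover (and 1 more) — no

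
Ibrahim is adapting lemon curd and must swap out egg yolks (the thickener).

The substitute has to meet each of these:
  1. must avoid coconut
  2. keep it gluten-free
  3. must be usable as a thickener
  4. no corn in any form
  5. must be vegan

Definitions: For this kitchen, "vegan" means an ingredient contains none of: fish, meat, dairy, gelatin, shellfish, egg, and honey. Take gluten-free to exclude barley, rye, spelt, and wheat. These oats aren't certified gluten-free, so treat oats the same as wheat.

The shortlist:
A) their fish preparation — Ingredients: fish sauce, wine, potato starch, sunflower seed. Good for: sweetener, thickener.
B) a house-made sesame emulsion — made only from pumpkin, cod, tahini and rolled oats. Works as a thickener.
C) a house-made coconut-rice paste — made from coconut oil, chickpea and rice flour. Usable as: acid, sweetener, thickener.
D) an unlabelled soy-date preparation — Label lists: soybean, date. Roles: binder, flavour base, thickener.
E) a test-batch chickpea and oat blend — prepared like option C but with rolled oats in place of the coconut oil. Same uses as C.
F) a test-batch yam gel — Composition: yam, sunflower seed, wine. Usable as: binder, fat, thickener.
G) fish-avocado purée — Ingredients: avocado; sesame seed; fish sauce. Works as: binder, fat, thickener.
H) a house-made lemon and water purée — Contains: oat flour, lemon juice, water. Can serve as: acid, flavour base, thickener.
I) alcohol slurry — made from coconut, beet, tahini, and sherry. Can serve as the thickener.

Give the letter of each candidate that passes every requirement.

A: has fish sauce, so not vegan — no
B: has cod, so not vegan; has rolled oats, so not gluten-free — out
C: has coconut oil, so not coconut-free — out
D: nothing on the exclusion list — valid
E: has rolled oats, so not gluten-free — reject
F: gluten-free, no coconut — keep
G: has fish sauce, so not vegan — out
H: has oat flour, so not gluten-free — out
I: has coconut, so not coconut-free — out

D, F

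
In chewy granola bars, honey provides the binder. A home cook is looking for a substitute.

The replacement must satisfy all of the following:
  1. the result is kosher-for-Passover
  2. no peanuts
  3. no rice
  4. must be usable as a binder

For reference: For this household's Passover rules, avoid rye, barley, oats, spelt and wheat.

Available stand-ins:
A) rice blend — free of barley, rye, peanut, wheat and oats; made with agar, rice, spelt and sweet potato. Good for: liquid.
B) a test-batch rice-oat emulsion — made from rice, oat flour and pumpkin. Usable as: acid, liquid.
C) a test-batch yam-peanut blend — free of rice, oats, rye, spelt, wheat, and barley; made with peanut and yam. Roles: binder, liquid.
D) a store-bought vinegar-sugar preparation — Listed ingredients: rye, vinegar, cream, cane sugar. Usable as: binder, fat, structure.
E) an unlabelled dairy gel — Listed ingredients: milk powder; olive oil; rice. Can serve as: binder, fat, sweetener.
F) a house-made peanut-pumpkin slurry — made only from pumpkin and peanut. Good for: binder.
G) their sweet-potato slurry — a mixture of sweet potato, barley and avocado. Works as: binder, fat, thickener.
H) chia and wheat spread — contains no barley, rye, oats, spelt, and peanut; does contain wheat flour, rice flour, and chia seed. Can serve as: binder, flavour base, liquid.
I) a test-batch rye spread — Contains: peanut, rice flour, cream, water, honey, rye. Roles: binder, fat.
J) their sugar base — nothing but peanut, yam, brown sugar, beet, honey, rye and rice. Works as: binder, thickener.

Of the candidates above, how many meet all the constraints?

0

A: not usable as a binder; has spelt, so not kosher-for-Passover (and 1 more) — reject
B: not usable as a binder; has oat flour, so not kosher-for-Passover (and 1 more) — out
C: has peanut, so not peanut-free — reject
D: has rye, so not kosher-for-Passover — reject
E: has rice, so not rice-free — no
F: has peanut, so not peanut-free — no
G: has barley, so not kosher-for-Passover — out
H: has wheat flour, so not kosher-for-Passover; has rice flour, so not rice-free — no
I: has rye, so not kosher-for-Passover; has rice flour, so not rice-free (and 1 more) — no
J: has rye, so not kosher-for-Passover; has rice, so not rice-free (and 1 more) — out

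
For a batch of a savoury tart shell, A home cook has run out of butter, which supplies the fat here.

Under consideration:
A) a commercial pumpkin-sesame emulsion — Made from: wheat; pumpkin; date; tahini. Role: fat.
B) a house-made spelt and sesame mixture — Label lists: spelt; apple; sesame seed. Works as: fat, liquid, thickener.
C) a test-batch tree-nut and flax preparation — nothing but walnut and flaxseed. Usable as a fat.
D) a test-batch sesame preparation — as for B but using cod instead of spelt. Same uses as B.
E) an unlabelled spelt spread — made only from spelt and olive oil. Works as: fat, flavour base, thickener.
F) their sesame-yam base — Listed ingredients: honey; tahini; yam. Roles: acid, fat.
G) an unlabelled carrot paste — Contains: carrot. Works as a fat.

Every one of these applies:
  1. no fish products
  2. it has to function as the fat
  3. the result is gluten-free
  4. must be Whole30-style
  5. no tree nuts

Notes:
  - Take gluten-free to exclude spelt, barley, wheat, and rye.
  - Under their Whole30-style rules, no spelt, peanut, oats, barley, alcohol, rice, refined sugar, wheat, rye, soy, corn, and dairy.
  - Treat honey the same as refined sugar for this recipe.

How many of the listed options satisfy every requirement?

1

A: has wheat, so not gluten-free; has wheat, so not Whole30-style — no
B: has spelt, so not gluten-free; has spelt, so not Whole30-style — reject
C: has walnut, so not tree-nut-free — reject
D: has cod, so not fish-free — no
E: has spelt, so not gluten-free; has spelt, so not Whole30-style — no
F: has honey, so not Whole30-style — reject
G: works as a fat, no tree nuts, Whole30-style — keep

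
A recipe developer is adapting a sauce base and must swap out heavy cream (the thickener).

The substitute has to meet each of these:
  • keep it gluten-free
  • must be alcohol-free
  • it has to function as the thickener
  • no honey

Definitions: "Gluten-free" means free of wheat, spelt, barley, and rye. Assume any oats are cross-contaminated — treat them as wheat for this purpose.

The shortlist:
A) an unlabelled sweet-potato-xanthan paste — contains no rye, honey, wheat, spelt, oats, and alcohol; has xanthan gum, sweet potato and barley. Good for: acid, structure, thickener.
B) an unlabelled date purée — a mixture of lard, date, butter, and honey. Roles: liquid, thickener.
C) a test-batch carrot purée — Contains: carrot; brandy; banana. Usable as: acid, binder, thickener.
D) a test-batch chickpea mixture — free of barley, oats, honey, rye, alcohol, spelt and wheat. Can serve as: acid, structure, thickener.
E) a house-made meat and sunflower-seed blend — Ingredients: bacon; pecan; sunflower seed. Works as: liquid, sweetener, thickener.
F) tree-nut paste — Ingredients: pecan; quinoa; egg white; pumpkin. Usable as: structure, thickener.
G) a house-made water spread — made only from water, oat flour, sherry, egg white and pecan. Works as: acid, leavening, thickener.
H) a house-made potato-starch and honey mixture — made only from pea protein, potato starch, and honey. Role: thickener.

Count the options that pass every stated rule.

A: has barley, so not gluten-free — no
B: has honey, so not honey-free — reject
C: has brandy, so not alcohol-free — reject
D: no alcohol, no honey — OK
E: every rule checks out — keep
F: egg white and pecan etc. — none of it excluded — keep
G: has oat flour, so not gluten-free; has sherry, so not alcohol-free — reject
H: has honey, so not honey-free — reject

3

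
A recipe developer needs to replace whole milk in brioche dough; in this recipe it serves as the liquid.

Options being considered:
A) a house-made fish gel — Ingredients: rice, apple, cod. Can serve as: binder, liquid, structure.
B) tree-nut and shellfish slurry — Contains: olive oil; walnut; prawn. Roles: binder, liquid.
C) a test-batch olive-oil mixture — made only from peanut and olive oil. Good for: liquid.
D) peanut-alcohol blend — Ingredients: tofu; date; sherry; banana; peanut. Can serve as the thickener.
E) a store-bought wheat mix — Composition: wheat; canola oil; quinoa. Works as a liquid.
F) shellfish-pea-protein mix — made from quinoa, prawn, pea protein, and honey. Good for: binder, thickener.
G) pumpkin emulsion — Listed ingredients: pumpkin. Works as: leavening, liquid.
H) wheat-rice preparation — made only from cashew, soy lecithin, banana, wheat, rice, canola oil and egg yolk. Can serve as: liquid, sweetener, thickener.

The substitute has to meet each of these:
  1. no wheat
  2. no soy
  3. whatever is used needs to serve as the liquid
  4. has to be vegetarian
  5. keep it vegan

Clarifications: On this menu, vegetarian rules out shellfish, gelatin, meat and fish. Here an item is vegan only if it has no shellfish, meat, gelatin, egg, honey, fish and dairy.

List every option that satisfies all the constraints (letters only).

C, G

A: has cod, so not vegetarian; has cod, so not vegan — reject
B: has prawn, so not vegetarian; has prawn, so not vegan — no
C: only peanut and olive oil; none excluded — keep
D: not usable as a liquid; has tofu, so not soy-free — no
E: has wheat, so not wheat-free — reject
F: not usable as a liquid; has prawn, so not vegetarian (and 1 more) — reject
G: only pumpkin; none excluded — keep
H: has egg yolk, so not vegan; has soy lecithin, so not soy-free (and 1 more) — out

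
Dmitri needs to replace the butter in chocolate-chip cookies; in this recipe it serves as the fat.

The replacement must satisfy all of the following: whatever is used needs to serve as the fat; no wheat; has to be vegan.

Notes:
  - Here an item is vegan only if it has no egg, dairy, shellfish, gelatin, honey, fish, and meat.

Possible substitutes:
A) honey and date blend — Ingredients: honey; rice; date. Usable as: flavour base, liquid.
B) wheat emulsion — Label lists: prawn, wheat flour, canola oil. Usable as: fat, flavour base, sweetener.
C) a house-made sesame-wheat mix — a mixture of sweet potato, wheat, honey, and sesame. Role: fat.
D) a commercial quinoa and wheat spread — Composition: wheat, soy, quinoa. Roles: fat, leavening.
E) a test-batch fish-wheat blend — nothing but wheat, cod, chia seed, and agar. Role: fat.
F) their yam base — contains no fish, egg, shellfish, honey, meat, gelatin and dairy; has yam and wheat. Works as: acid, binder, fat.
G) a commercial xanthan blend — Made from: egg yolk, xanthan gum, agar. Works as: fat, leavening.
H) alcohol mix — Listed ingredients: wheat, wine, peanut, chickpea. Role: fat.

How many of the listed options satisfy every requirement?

0

A: not usable as a fat; has honey, so not vegan — reject
B: has prawn, so not vegan; has wheat flour, so not wheat-free — reject
C: has honey, so not vegan; has wheat, so not wheat-free — out
D: has wheat, so not wheat-free — no
E: has cod, so not vegan; has wheat, so not wheat-free — reject
F: has wheat, so not wheat-free — reject
G: has egg yolk, so not vegan — reject
H: has wheat, so not wheat-free — reject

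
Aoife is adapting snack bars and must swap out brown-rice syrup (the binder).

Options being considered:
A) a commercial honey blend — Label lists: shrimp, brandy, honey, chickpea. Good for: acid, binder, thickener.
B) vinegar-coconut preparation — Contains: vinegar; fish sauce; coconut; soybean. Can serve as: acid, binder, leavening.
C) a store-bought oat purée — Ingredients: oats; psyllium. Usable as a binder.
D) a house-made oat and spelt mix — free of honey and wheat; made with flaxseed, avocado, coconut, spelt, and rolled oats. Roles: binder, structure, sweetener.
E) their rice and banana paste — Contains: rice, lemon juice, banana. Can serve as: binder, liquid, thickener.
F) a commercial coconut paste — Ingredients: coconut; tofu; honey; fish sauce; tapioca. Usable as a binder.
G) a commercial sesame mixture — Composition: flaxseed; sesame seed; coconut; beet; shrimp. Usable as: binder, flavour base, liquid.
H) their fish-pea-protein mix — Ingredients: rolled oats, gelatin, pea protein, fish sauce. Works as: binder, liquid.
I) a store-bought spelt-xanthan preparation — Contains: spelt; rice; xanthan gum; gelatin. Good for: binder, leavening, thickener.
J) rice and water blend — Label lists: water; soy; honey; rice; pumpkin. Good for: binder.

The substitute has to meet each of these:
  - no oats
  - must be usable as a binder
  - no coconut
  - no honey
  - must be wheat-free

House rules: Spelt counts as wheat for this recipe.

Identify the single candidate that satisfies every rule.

E

A: has honey, so not honey-free — reject
B: has coconut, so not coconut-free — no
C: has oats, so not oat-free — out
D: has coconut, so not coconut-free; has rolled oats, so not oat-free (and 1 more) — out
E: only rice, lemon juice, and banana; none excluded — valid
F: has honey, so not honey-free; has coconut, so not coconut-free — reject
G: has coconut, so not coconut-free — reject
H: has rolled oats, so not oat-free — no
I: has spelt, so not wheat-free — no
J: has honey, so not honey-free — reject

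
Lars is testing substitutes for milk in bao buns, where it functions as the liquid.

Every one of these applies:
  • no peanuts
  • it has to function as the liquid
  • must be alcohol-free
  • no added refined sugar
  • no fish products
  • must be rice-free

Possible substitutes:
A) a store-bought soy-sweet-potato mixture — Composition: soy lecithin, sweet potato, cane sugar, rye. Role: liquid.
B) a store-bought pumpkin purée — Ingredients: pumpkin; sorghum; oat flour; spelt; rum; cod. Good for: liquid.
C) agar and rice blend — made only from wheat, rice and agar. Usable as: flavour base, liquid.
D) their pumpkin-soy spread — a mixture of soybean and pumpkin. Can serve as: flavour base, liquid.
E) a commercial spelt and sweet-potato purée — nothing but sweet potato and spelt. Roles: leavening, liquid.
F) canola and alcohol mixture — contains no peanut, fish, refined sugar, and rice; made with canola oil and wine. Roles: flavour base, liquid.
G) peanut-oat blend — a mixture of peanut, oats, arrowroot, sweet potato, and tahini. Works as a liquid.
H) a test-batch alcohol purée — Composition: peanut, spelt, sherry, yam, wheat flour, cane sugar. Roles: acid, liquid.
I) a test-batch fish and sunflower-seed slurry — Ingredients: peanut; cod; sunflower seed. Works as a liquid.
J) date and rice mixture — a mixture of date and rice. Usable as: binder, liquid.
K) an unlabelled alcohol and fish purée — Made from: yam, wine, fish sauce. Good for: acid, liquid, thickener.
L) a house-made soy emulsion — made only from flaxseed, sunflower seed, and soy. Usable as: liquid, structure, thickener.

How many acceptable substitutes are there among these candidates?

3

A: has cane sugar, so not no-added-sugar — reject
B: has cod, so not fish-free; has rum, so not alcohol-free — out
C: has rice, so not rice-free — out
D: only soybean and pumpkin; none excluded — valid
E: works as a liquid, no refined sugar, no fish — keep
F: has wine, so not alcohol-free — no
G: has peanut, so not peanut-free — out
H: has cane sugar, so not no-added-sugar; has sherry, so not alcohol-free (and 1 more) — no
I: has cod, so not fish-free; has peanut, so not peanut-free — out
J: has rice, so not rice-free — reject
K: has fish sauce, so not fish-free; has wine, so not alcohol-free — out
L: only soy, flaxseed and sunflower seed; none excluded — keep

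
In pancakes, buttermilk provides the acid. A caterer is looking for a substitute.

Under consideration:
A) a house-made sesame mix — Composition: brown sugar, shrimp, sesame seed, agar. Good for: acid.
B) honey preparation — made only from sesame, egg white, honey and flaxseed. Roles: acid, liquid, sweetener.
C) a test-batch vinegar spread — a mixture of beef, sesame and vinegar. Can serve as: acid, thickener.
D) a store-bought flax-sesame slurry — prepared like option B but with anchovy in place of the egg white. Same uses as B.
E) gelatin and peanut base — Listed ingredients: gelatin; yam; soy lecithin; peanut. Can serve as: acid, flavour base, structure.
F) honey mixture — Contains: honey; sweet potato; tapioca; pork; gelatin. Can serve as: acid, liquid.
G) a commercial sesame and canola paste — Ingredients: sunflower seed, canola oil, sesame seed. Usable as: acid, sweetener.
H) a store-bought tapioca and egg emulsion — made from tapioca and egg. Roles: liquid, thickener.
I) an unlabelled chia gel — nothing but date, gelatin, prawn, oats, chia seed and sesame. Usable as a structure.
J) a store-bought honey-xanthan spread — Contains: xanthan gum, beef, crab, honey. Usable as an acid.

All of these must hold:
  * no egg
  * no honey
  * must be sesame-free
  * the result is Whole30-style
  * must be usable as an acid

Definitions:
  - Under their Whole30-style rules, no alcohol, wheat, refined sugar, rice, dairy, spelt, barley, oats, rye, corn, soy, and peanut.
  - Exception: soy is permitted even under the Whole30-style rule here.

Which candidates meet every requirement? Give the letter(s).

A: has brown sugar, so not Whole30-style; has sesame seed, so not sesame-free — reject
B: has honey, so not honey-free; has sesame, so not sesame-free (and 1 more) — out
C: has sesame, so not sesame-free — reject
D: has honey, so not honey-free; has sesame, so not sesame-free — no
E: has peanut, so not Whole30-style — out
F: has honey, so not honey-free — out
G: has sesame seed, so not sesame-free — reject
H: not usable as an acid; has egg, so not egg-free — reject
I: not usable as an acid; has oats, so not Whole30-style (and 1 more) — reject
J: has honey, so not honey-free — out

none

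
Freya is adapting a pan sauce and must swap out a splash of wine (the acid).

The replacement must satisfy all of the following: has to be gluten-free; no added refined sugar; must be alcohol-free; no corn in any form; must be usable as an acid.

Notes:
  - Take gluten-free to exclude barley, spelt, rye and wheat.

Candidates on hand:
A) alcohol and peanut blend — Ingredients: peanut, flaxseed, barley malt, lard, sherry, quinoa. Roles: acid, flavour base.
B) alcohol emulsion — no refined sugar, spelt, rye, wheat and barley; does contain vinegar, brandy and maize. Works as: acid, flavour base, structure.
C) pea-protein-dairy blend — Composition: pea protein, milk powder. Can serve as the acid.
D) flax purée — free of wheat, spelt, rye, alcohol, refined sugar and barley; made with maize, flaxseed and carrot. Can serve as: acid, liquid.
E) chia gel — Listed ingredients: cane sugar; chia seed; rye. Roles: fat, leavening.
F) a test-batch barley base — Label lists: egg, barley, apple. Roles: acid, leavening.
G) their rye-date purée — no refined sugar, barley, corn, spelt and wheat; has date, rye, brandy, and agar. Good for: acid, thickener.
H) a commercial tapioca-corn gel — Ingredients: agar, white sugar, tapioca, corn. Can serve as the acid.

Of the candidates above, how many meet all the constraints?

A: has barley malt, so not gluten-free; has sherry, so not alcohol-free — reject
B: has brandy, so not alcohol-free; has maize, so not corn-free — no
C: works as an acid, gluten-free, no refined sugar — OK
D: has maize, so not corn-free — no
E: not usable as an acid; has rye, so not gluten-free (and 1 more) — out
F: has barley, so not gluten-free — no
G: has rye, so not gluten-free; has brandy, so not alcohol-free — out
H: has corn, so not corn-free; has white sugar, so not no-added-sugar — reject

1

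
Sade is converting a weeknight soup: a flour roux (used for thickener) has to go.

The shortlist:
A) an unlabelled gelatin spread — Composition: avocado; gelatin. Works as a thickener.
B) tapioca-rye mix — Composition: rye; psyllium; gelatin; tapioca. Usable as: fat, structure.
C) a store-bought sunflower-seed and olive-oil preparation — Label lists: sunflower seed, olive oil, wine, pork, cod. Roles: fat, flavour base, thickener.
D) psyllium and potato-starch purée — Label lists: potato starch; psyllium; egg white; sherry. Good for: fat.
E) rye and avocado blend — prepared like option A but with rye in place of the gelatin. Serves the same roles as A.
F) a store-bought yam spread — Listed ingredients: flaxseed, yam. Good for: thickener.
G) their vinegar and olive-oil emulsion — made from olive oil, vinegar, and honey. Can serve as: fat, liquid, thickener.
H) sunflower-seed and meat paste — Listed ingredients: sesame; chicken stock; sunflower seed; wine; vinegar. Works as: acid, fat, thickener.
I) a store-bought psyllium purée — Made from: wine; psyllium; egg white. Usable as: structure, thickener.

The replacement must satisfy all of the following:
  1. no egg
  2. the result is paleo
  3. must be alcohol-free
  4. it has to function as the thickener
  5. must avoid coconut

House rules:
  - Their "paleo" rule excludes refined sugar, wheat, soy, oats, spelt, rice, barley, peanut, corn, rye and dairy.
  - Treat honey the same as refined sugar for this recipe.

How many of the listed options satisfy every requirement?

A: only gelatin and avocado; none excluded — valid
B: not usable as a thickener; has rye, so not paleo — out
C: has wine, so not alcohol-free — out
D: not usable as a thickener; has sherry, so not alcohol-free (and 1 more) — no
E: has rye, so not paleo — out
F: every rule checks out — keep
G: has honey, so not paleo — no
H: has wine, so not alcohol-free — reject
I: has wine, so not alcohol-free; has egg white, so not egg-free — no

2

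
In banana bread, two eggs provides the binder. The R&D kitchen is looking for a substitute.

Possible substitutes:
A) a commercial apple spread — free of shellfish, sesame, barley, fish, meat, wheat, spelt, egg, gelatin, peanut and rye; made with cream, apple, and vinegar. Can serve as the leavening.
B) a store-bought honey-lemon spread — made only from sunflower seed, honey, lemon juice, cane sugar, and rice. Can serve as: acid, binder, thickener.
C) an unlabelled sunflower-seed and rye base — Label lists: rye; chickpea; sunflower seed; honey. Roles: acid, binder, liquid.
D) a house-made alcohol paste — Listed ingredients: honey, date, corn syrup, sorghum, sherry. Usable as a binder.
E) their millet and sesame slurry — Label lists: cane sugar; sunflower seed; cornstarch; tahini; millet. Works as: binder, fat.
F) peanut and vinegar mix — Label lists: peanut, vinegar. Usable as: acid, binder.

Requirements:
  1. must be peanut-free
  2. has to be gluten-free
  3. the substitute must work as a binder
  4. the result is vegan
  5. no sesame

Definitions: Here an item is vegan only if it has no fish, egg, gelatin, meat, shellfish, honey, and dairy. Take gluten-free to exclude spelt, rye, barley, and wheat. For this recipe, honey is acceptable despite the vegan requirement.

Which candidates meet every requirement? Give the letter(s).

A: not usable as a binder; has cream, so not vegan — reject
B: honey is permitted under the vegan carve-out; nothing else excluded — OK
C: has rye, so not gluten-free — out
D: honey is permitted under the vegan carve-out; nothing else excluded — keep
E: has tahini, so not sesame-free — no
F: has peanut, so not peanut-free — out

B, D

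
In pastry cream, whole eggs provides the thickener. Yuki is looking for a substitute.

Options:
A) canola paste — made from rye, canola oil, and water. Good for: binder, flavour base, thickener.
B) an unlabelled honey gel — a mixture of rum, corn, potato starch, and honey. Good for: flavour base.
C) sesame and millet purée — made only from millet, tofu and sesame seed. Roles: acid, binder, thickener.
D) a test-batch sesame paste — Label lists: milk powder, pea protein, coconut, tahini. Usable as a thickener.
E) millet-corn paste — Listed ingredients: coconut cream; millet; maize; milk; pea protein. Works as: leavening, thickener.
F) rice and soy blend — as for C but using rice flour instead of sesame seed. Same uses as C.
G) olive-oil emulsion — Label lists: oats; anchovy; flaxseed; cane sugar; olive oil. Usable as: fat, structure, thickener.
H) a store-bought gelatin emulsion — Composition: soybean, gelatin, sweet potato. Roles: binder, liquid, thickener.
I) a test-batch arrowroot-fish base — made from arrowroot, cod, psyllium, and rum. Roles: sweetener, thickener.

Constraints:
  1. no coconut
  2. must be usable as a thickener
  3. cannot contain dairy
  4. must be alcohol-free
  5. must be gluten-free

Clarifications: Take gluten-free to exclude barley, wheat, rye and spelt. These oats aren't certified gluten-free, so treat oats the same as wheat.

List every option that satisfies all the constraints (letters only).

C, F, H

A: has rye, so not gluten-free — reject
B: not usable as a thickener; has rum, so not alcohol-free — reject
C: only sesame seed, tofu, and millet; none excluded — keep
D: has milk powder, so not dairy-free; has coconut, so not coconut-free — no
E: has milk, so not dairy-free; has coconut cream, so not coconut-free — reject
F: gluten-free, no alcohol — keep
G: has oats, so not gluten-free — no
H: every rule checks out — OK
I: has rum, so not alcohol-free — out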